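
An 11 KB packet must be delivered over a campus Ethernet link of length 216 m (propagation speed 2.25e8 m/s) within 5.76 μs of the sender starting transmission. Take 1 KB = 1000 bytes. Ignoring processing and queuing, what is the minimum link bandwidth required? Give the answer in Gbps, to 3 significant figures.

L = 88000 bits.
Propagation delay = 216 / 225000000 = 0.96 μs.
Transmission budget = 5.76 − 0.96 = 4.8 μs.
R ≥ L / t_tx = 88000 bits / 4.8e-06 s = 18.3 Gbps.

18.3 Gbps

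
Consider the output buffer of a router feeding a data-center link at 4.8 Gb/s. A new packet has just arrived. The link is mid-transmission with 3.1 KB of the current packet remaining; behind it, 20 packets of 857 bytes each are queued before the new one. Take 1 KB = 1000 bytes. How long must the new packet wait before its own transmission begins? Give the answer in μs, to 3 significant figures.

33.7 μs

Each queued packet: L/R = 6856/4800000000 = 1.42833 μs.
20 queued → 28.5667 μs.
Plus remaining 24800 bits of current packet: 5.16667 μs.
Queuing delay = 33.7 μs.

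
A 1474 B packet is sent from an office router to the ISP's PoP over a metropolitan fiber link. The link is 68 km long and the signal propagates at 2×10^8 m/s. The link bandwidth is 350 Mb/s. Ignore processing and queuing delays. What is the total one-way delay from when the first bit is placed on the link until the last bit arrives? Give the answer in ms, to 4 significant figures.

0.3737 ms

L = 1474 × 8 = 11792 bits.
Transmission delay = L/R = 11792 / 350000000 = 0.0336914 ms.
Propagation delay = d/s = 68000 m / 200000000 m/s = 0.34 ms.
Total = 0.3737 ms.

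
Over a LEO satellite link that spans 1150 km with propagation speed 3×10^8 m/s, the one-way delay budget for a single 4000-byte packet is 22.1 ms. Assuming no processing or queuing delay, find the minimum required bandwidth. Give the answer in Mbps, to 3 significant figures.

L = 32000 bits.
Propagation delay = 1150000 / 300000000 = 3.83333 ms.
Transmission budget = 22.1 − 3.83333 = 18.2667 ms.
R ≥ L / t_tx = 32000 bits / 0.0182667 s = 1.75 Mbps.

1.75 Mbps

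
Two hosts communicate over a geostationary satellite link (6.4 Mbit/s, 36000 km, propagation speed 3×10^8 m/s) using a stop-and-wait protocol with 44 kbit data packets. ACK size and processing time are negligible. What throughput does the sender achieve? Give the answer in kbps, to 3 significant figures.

178 kbps

t_tx = L/R = 44000/6400000 = 0.006875 s.
t_prop = 36000000/300000000 = 0.12 s; RTT = 0.24 s.
Cycle = t_tx + RTT = 0.246875 s.
Throughput = L / cycle = 44000 / 0.246875 = 178 kbps.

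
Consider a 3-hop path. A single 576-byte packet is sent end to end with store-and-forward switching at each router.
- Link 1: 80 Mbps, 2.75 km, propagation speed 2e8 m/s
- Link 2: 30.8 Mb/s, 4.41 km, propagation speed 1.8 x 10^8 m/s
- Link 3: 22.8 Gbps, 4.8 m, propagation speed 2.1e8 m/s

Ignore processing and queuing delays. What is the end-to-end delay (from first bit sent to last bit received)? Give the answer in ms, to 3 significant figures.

0.246 ms

L = 576 × 8 = 4608 bits.
Transmission delays (L/R per hop): 0.0576, 0.14961, 0.000202105 ms; sum = 0.207412 ms.
Propagation delays (d/s per hop): 0.01375, 0.0245, 2.28571e-05 ms; sum = 0.0382729 ms.
End-to-end = 0.246 ms.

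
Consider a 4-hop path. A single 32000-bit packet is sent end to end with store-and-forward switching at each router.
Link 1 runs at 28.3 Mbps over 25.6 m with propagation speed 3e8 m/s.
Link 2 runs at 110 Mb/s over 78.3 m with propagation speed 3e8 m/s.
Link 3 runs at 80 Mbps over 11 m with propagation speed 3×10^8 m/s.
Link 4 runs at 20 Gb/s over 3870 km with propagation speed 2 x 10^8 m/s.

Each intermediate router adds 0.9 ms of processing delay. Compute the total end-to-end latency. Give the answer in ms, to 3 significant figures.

Transmission delays (L/R per hop): 1.13074, 0.290909, 0.4, 0.0016 ms; sum = 1.82325 ms.
Propagation delays (d/s per hop): 8.53333e-05, 0.000261, 3.66667e-05, 19.35 ms; sum = 19.3504 ms.
Processing at 3 router(s): 3 × 0.9 ms = 2.7 ms.
End-to-end = 23.9 ms.

23.9 ms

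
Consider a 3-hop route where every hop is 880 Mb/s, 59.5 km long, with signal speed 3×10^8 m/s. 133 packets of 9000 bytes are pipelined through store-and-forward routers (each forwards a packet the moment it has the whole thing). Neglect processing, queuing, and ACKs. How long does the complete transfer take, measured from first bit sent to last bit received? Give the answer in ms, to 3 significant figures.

Per-hop transmission t_tx = L/R = 72000/880000000 = 0.0818182 ms.
Per-hop propagation t_prop = 59500/300000000 = 0.198333 ms.
Pipeline fill: first packet needs 3·t_tx to clear all hops; remaining 132 packets each add one t_tx.
Total = (3+133-1)·t_tx + 3·t_prop = 135·0.0818182 + 3·0.198333 = 11.6 ms.

11.6 ms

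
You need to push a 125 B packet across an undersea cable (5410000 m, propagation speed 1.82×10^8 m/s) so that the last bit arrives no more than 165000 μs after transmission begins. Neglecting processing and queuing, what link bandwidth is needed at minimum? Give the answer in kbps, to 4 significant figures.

7.392 kbps

L = 1000 bits.
Propagation delay = 5410000 / 182000000 = 29725.3 μs.
Transmission budget = 165000 − 29725.3 = 135275 μs.
R ≥ L / t_tx = 1000 bits / 0.135275 s = 7.392 kbps.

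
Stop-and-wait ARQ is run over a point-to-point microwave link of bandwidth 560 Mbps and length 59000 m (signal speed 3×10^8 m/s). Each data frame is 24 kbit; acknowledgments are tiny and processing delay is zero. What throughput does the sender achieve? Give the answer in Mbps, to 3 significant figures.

55.0 Mbps

t_tx = L/R = 24000/560000000 = 4.28571e-05 s.
t_prop = 59000/300000000 = 0.000196667 s; RTT = 0.000393333 s.
Cycle = t_tx + RTT = 0.00043619 s.
Throughput = L / cycle = 24000 / 0.00043619 = 55.0 Mbps.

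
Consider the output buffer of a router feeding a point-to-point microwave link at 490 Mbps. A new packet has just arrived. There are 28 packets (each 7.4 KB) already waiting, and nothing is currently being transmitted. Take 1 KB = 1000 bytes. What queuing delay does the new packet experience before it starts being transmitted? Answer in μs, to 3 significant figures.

3380 μs

Each queued packet: L/R = 59200/490000000 = 120.816 μs.
28 queued → 3382.86 μs.
Queuing delay = 3380 μs.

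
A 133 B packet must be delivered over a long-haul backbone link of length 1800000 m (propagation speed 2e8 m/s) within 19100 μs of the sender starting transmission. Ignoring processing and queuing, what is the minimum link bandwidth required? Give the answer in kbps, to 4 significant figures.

105.3 kbps

L = 1064 bits.
Propagation delay = 1800000 / 200000000 = 9000 μs.
Transmission budget = 19100 − 9000 = 10100 μs.
R ≥ L / t_tx = 1064 bits / 0.0101 s = 105.3 kbps.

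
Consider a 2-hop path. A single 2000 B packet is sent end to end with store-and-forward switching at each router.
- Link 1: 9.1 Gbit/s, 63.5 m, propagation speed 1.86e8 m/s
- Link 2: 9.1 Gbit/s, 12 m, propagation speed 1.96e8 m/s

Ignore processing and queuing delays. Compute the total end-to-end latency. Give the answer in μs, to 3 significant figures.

3.92 μs

L = 2000 × 8 = 16000 bits.
Transmission delay per hop = L/R = 16000/9100000000 = 1.75824 μs; 2 hops → 3.51648 μs.
Propagation delays (d/s per hop): 0.341398, 0.0612245 μs; sum = 0.402622 μs.
End-to-end = 3.92 μs.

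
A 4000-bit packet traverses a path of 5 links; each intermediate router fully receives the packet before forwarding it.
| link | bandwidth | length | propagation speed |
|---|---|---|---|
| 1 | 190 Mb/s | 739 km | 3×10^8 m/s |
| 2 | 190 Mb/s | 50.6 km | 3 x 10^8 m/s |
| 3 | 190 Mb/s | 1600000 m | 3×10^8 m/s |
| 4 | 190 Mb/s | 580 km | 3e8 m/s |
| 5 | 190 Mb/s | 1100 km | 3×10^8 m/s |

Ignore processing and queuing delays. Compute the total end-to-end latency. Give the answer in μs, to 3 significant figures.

13700 μs

Transmission delay per hop = L/R = 4000/190000000 = 21.0526 μs; 5 hops → 105.263 μs.
Propagation delays (d/s per hop): 2463.33, 168.667, 5333.33, 1933.33, 3666.67 μs; sum = 13565.3 μs.
End-to-end = 13700 μs.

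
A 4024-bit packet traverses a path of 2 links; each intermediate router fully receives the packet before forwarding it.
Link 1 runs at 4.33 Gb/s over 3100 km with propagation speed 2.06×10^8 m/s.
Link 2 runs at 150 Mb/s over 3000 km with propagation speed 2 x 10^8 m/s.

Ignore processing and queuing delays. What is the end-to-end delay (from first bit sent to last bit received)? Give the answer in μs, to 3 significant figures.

Transmission delays (L/R per hop): 0.92933, 26.8267 μs; sum = 27.756 μs.
Propagation delays (d/s per hop): 15048.5, 15000 μs; sum = 30048.5 μs.
End-to-end = 30100 μs.

30100 μs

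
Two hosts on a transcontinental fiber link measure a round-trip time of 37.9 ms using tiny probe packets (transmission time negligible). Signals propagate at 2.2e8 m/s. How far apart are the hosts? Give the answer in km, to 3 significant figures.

4170 km

One-way propagation = RTT/2 = 18.95 ms.
d = s × t = 2.2e+08 × 0.01895 = 4170 km.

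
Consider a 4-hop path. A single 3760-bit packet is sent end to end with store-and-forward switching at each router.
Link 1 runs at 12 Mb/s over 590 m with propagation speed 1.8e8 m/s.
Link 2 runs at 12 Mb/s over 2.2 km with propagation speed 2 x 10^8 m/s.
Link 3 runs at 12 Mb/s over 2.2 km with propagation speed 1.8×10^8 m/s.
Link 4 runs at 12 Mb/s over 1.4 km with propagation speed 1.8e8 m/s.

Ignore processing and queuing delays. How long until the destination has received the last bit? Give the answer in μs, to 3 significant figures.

Transmission delay per hop = L/R = 3760/12000000 = 313.333 μs; 4 hops → 1253.33 μs.
Propagation delays (d/s per hop): 3.27778, 11, 12.2222, 7.77778 μs; sum = 34.2778 μs.
End-to-end = 1290 μs.

1290 μs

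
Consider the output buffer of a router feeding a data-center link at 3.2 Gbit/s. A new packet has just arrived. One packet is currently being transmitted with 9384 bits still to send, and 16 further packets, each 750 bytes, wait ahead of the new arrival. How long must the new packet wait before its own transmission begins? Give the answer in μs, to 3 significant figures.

32.9 μs

Each queued packet: L/R = 6000/3200000000 = 1.875 μs.
16 queued → 30 μs.
Plus remaining 9384 bits of current packet: 2.9325 μs.
Queuing delay = 32.9 μs.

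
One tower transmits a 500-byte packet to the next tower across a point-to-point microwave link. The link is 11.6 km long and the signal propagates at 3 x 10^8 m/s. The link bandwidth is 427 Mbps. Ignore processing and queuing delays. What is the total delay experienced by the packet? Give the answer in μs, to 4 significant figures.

L = 500 × 8 = 4000 bits.
Transmission delay = L/R = 4000 / 427000000 = 9.36768 μs.
Propagation delay = d/s = 11600 m / 300000000 m/s = 38.6667 μs.
Total = 48.03 μs.

48.03 μs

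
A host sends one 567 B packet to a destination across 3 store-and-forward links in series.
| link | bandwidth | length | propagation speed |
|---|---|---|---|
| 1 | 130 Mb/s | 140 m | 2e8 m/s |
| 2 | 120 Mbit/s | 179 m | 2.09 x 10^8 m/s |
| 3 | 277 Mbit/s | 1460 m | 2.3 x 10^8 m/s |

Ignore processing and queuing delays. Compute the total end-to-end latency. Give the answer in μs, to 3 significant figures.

L = 567 × 8 = 4536 bits.
Transmission delays (L/R per hop): 34.8923, 37.8, 16.3755 μs; sum = 89.0678 μs.
Propagation delays (d/s per hop): 0.7, 0.856459, 6.34783 μs; sum = 7.90429 μs.
End-to-end = 97.0 μs.

97.0 μs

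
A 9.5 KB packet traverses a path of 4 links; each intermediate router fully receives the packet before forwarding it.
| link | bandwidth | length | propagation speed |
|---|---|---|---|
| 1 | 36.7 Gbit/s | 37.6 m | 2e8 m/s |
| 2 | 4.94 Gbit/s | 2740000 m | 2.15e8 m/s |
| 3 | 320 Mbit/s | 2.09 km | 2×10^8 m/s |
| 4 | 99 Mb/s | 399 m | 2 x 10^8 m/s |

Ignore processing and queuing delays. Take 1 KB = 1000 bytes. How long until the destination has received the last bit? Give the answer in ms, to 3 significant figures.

13.8 ms

L = 76000 bits.
Transmission delays (L/R per hop): 0.00207084, 0.0153846, 0.2375, 0.767677 ms; sum = 1.02263 ms.
Propagation delays (d/s per hop): 0.000188, 12.7442, 0.01045, 0.001995 ms; sum = 12.7568 ms.
End-to-end = 13.8 ms.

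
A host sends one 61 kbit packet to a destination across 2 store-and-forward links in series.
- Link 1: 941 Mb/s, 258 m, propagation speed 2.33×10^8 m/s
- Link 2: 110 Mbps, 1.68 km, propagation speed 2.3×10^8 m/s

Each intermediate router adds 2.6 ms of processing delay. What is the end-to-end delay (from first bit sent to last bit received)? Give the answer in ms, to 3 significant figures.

3.23 ms

L = 61000 bits.
Transmission delays (L/R per hop): 0.0648247, 0.554545 ms; sum = 0.61937 ms.
Propagation delays (d/s per hop): 0.0011073, 0.00730435 ms; sum = 0.00841164 ms.
Processing at 1 router(s): 1 × 2.6 ms = 2.6 ms.
End-to-end = 3.23 ms.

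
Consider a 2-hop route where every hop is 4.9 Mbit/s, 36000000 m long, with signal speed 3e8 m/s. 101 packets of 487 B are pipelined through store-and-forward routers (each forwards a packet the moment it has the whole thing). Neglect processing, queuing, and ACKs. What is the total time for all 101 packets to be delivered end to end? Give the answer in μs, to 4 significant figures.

Per-hop transmission t_tx = L/R = 3896/4900000 = 795.102 μs.
Per-hop propagation t_prop = 36000000/300000000 = 120000 μs.
Pipeline fill: first packet needs 2·t_tx to clear all hops; remaining 100 packets each add one t_tx.
Total = (2+101-1)·t_tx + 2·t_prop = 102·795.102 + 2·120000 = 321100 μs.

321100 μs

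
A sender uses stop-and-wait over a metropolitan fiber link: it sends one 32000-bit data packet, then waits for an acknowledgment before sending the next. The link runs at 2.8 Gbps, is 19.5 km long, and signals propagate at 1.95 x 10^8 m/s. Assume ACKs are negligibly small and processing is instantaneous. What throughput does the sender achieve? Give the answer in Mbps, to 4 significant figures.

151.4 Mbps

t_tx = L/R = 32000/2800000000 = 1.14286e-05 s.
t_prop = 19500/195000000 = 0.0001 s; RTT = 0.0002 s.
Cycle = t_tx + RTT = 0.000211429 s.
Throughput = L / cycle = 32000 / 0.000211429 = 151.4 Mbps.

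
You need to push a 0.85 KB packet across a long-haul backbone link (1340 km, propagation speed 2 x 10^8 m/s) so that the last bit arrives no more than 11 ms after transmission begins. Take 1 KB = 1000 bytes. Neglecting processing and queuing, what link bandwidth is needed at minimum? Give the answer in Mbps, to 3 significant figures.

1.58 Mbps

L = 6800 bits.
Propagation delay = 1340000 / 200000000 = 6.7 ms.
Transmission budget = 11 − 6.7 = 4.3 ms.
R ≥ L / t_tx = 6800 bits / 0.0043 s = 1.58 Mbps.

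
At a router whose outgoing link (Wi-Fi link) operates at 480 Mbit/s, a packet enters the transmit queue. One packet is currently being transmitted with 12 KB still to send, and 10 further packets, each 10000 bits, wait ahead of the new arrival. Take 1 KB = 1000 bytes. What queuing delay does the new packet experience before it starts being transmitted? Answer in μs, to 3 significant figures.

408 μs

Each queued packet: L/R = 10000/480000000 = 20.8333 μs.
10 queued → 208.333 μs.
Plus remaining 96000 bits of current packet: 200 μs.
Queuing delay = 408 μs.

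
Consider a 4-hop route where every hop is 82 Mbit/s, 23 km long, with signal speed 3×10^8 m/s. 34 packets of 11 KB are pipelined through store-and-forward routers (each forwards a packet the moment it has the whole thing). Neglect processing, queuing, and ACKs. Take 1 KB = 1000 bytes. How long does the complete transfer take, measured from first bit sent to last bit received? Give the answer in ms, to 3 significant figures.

40.0 ms

Per-hop transmission t_tx = L/R = 88000/82000000 = 1.07317 ms.
Per-hop propagation t_prop = 23000/300000000 = 0.0766667 ms.
Pipeline fill: first packet needs 4·t_tx to clear all hops; remaining 33 packets each add one t_tx.
Total = (4+34-1)·t_tx + 4·t_prop = 37·1.07317 + 4·0.0766667 = 40.0 ms.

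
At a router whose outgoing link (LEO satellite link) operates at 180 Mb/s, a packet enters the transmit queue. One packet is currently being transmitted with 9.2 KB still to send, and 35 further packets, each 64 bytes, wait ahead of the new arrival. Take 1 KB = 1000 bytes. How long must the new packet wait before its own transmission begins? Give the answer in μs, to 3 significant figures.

Each queued packet: L/R = 512/180000000 = 2.84444 μs.
35 queued → 99.5556 μs.
Plus remaining 73600 bits of current packet: 408.889 μs.
Queuing delay = 508 μs.

508 μs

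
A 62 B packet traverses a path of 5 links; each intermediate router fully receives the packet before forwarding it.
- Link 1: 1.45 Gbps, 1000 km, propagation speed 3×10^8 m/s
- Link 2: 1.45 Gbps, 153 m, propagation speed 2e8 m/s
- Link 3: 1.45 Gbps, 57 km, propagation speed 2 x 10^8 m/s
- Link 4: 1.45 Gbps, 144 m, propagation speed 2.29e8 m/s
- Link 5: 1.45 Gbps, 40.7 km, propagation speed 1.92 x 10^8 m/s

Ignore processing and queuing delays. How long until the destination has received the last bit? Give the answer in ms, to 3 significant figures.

3.83 ms

L = 62 × 8 = 496 bits.
Transmission delay per hop = L/R = 496/1450000000 = 0.000342069 ms; 5 hops → 0.00171034 ms.
Propagation delays (d/s per hop): 3.33333, 0.000765, 0.285, 0.000628821, 0.211979 ms; sum = 3.83171 ms.
End-to-end = 3.83 ms.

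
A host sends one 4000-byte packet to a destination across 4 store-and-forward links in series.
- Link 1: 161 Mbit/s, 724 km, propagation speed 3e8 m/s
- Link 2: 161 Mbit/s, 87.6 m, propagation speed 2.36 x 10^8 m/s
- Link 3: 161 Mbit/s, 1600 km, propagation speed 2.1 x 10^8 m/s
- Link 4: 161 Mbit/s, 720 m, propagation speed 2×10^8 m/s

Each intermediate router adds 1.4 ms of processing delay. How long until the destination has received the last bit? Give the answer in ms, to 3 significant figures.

L = 4000 × 8 = 32000 bits.
Transmission delay per hop = L/R = 32000/161000000 = 0.198758 ms; 4 hops → 0.795031 ms.
Propagation delays (d/s per hop): 2.41333, 0.000371186, 7.61905, 0.0036 ms; sum = 10.0364 ms.
Processing at 3 router(s): 3 × 1.4 ms = 4.2 ms.
End-to-end = 15.0 ms.

15.0 ms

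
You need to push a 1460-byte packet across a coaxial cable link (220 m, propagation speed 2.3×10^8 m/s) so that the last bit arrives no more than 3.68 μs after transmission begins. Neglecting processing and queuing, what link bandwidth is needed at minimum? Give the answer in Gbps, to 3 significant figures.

L = 11680 bits.
Propagation delay = 220 / 2.3e+08 = 0.956522 μs.
Transmission budget = 3.68 − 0.956522 = 2.72348 μs.
R ≥ L / t_tx = 11680 bits / 2.72348e-06 s = 4.29 Gbps.

4.29 Gbps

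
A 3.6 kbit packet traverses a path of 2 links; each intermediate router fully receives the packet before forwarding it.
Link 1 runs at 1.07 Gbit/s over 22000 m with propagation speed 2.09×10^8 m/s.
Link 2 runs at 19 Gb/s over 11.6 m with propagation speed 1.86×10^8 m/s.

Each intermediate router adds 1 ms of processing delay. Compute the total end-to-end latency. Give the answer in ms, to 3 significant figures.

L = 3600 bits.
Transmission delays (L/R per hop): 0.00336449, 0.000189474 ms; sum = 0.00355396 ms.
Propagation delays (d/s per hop): 0.105263, 6.23656e-05 ms; sum = 0.105326 ms.
Processing at 1 router(s): 1 × 1 ms = 1 ms.
End-to-end = 1.11 ms.

1.11 ms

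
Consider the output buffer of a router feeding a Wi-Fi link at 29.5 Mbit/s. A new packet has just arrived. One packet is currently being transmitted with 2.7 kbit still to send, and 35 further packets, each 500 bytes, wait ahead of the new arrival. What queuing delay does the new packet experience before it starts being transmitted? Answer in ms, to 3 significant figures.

4.84 ms

Each queued packet: L/R = 4000/29500000 = 0.135593 ms.
35 queued → 4.74576 ms.
Plus remaining 2700 bits of current packet: 0.0915254 ms.
Queuing delay = 4.84 ms.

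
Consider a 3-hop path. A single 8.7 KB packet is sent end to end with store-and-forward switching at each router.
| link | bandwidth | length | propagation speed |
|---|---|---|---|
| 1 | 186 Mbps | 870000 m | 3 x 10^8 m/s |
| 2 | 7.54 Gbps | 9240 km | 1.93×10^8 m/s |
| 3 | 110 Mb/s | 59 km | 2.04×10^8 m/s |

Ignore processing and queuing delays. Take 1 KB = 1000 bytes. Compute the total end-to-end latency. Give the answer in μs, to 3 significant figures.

L = 69600 bits.
Transmission delays (L/R per hop): 374.194, 9.23077, 632.727 μs; sum = 1016.15 μs.
Propagation delays (d/s per hop): 2900, 47875.6, 289.216 μs; sum = 51064.9 μs.
End-to-end = 52100 μs.

52100 μs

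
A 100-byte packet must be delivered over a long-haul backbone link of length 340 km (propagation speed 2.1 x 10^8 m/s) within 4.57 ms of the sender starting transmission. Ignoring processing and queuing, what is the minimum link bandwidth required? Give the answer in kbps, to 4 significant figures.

271.1 kbps

L = 800 bits.
Propagation delay = 340000 / 210000000 = 1.61905 ms.
Transmission budget = 4.57 − 1.61905 = 2.95095 ms.
R ≥ L / t_tx = 800 bits / 0.00295095 s = 271.1 kbps.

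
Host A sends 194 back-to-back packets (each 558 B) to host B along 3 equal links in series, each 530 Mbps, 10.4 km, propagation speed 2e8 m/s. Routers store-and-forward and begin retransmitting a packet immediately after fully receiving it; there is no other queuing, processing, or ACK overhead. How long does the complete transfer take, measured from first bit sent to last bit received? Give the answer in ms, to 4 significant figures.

1.807 ms

Per-hop transmission t_tx = L/R = 4464/530000000 = 0.00842264 ms.
Per-hop propagation t_prop = 10400/200000000 = 0.052 ms.
Pipeline fill: first packet needs 3·t_tx to clear all hops; remaining 193 packets each add one t_tx.
Total = (3+194-1)·t_tx + 3·t_prop = 196·0.00842264 + 3·0.052 = 1.807 ms.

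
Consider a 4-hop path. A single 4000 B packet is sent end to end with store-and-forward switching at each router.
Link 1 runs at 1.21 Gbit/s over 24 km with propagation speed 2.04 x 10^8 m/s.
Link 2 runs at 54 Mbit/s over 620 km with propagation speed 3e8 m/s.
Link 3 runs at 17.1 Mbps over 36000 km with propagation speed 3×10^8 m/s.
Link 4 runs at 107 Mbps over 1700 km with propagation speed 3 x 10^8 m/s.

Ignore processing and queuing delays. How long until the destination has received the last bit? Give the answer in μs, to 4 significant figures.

130600 μs

L = 4000 × 8 = 32000 bits.
Transmission delays (L/R per hop): 26.4463, 592.593, 1871.35, 299.065 μs; sum = 2789.45 μs.
Propagation delays (d/s per hop): 117.647, 2066.67, 120000, 5666.67 μs; sum = 127851 μs.
End-to-end = 130600 μs.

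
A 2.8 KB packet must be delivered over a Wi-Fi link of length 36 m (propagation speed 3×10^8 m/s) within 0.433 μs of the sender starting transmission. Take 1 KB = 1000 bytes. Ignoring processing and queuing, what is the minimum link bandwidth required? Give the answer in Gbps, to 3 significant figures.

L = 22400 bits.
Propagation delay = 36 / 300000000 = 0.12 μs.
Transmission budget = 0.433 − 0.12 = 0.313 μs.
R ≥ L / t_tx = 22400 bits / 3.13e-07 s = 71.6 Gbps.

71.6 Gbps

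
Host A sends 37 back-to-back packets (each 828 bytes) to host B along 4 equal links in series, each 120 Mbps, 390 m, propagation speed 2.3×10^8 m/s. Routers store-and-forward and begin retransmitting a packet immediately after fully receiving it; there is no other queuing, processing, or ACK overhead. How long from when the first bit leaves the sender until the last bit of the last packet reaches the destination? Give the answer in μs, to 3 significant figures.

2210 μs

Per-hop transmission t_tx = L/R = 6624/120000000 = 55.2 μs.
Per-hop propagation t_prop = 390/2.3e+08 = 1.69565 μs.
Pipeline fill: first packet needs 4·t_tx to clear all hops; remaining 36 packets each add one t_tx.
Total = (4+37-1)·t_tx + 4·t_prop = 40·55.2 + 4·1.69565 = 2210 μs.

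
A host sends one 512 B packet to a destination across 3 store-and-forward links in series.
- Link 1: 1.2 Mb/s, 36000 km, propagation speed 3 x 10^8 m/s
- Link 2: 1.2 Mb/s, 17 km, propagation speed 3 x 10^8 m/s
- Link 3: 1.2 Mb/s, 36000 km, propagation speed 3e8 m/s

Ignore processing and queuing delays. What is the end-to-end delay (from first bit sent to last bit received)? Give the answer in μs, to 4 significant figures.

250300 μs

L = 512 × 8 = 4096 bits.
Transmission delay per hop = L/R = 4096/1200000 = 3413.33 μs; 3 hops → 10240 μs.
Propagation delays (d/s per hop): 120000, 56.6667, 120000 μs; sum = 240057 μs.
End-to-end = 250300 μs.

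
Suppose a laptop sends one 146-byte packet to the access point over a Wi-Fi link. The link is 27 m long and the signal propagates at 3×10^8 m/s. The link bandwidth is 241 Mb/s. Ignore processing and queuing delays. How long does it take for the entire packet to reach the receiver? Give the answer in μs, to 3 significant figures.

4.94 μs

L = 146 × 8 = 1168 bits.
Transmission delay = L/R = 1168 / 241000000 = 4.84647 μs.
Propagation delay = d/s = 27 m / 300000000 m/s = 0.09 μs.
Total = 4.94 μs.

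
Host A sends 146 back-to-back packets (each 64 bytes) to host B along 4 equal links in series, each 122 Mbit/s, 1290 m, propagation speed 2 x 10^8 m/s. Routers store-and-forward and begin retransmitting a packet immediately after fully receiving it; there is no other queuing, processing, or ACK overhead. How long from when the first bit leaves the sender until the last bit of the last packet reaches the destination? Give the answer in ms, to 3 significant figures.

Per-hop transmission t_tx = L/R = 512/122000000 = 0.00419672 ms.
Per-hop propagation t_prop = 1290/200000000 = 0.00645 ms.
Pipeline fill: first packet needs 4·t_tx to clear all hops; remaining 145 packets each add one t_tx.
Total = (4+146-1)·t_tx + 4·t_prop = 149·0.00419672 + 4·0.00645 = 0.651 ms.

0.651 ms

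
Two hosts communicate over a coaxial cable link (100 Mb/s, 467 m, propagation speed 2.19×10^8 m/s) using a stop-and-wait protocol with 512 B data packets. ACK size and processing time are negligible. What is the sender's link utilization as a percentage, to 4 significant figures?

90.57 %

t_tx = L/R = 4096/100000000 = 4.096e-05 s.
t_prop = 467/219000000 = 2.13242e-06 s; RTT = 4.26484e-06 s.
Cycle = t_tx + RTT = 4.52248e-05 s.
Utilization = t_tx / cycle = 4.096e-05/4.52248e-05 = 90.57 %.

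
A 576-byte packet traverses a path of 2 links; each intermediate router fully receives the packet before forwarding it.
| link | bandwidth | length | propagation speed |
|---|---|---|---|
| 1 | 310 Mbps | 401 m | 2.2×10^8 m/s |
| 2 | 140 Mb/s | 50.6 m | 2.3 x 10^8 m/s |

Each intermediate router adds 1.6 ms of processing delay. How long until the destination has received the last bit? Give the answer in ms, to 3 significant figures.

L = 576 × 8 = 4608 bits.
Transmission delays (L/R per hop): 0.0148645, 0.0329143 ms; sum = 0.0477788 ms.
Propagation delays (d/s per hop): 0.00182273, 0.00022 ms; sum = 0.00204273 ms.
Processing at 1 router(s): 1 × 1.6 ms = 1.6 ms.
End-to-end = 1.65 ms.

1.65 ms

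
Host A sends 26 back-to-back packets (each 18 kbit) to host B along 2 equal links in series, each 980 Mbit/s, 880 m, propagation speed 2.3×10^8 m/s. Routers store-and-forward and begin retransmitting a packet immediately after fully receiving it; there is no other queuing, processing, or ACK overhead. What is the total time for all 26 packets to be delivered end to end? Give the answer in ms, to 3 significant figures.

0.504 ms

Per-hop transmission t_tx = L/R = 18000/980000000 = 0.0183673 ms.
Per-hop propagation t_prop = 880/2.3e+08 = 0.00382609 ms.
Pipeline fill: first packet needs 2·t_tx to clear all hops; remaining 25 packets each add one t_tx.
Total = (2+26-1)·t_tx + 2·t_prop = 27·0.0183673 + 2·0.00382609 = 0.504 ms.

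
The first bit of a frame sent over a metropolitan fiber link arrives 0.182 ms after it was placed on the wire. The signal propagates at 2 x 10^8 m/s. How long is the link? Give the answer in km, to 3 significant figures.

36.4 km

d = s × t_prop = 200000000 × 0.000182 = 36.4 km.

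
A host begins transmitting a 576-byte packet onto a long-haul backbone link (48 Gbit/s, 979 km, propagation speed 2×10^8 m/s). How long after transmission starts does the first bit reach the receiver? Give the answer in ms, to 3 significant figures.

First bit experiences only propagation delay: d/s = 979000/200000000 = 4.90 ms.

4.90 ms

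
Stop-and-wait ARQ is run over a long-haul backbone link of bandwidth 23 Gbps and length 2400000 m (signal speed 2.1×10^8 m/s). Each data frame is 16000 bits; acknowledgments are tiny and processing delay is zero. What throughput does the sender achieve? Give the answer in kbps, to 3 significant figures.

t_tx = L/R = 16000/23000000000 = 6.95652e-07 s.
t_prop = 2400000/210000000 = 0.0114286 s; RTT = 0.0228571 s.
Cycle = t_tx + RTT = 0.0228578 s.
Throughput = L / cycle = 16000 / 0.0228578 = 700 kbps.

700 kbps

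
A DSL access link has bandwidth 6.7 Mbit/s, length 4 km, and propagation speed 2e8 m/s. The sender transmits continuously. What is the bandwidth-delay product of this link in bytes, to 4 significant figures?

Propagation delay = 4000 / 200000000 = 2e-05 s.
BDP = R × t_prop = 6700000 × 2e-05 = 134 bits.
In bytes: 134/8 = 16.75 bytes.

16.75 bytes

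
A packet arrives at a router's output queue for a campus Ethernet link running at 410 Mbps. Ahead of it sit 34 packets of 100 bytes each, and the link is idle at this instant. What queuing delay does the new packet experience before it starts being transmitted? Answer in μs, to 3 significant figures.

66.3 μs

Each queued packet: L/R = 800/410000000 = 1.95122 μs.
34 queued → 66.3415 μs.
Queuing delay = 66.3 μs.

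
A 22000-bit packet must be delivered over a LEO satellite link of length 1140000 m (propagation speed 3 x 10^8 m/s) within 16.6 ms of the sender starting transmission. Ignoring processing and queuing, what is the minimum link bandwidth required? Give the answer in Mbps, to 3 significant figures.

Propagation delay = 1140000 / 300000000 = 3.8 ms.
Transmission budget = 16.6 − 3.8 = 12.8 ms.
R ≥ L / t_tx = 22000 bits / 0.0128 s = 1.72 Mbps.

1.72 Mbps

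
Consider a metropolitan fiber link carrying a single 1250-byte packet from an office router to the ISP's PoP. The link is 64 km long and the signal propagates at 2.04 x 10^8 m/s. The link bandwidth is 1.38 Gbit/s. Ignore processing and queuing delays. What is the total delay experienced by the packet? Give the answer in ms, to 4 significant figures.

L = 1250 × 8 = 10000 bits.
Transmission delay = L/R = 10000 / 1380000000 = 0.00724638 ms.
Propagation delay = d/s = 64000 m / 204000000 m/s = 0.313725 ms.
Total = 0.3210 ms.

0.3210 ms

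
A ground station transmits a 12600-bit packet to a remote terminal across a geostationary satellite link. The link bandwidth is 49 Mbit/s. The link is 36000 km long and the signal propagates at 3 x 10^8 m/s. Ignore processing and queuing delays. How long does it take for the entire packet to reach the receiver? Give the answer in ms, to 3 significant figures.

Transmission delay = L/R = 12600 / 49000000 = 0.257143 ms.
Propagation delay = d/s = 36000000 m / 300000000 m/s = 120 ms.
Total = 120 ms.

120 ms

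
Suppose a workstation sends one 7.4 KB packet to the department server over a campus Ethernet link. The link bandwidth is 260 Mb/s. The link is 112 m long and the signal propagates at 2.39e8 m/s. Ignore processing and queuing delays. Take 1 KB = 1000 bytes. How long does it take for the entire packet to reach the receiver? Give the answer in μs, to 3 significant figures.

228 μs

L = 59200 bits.
Transmission delay = L/R = 59200 / 260000000 = 227.692 μs.
Propagation delay = d/s = 112 m / 239000000 m/s = 0.468619 μs.
Total = 228 μs.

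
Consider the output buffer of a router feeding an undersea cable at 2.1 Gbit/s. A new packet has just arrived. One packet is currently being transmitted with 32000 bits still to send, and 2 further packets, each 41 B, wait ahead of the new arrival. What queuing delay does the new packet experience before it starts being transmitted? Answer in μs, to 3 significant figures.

15.6 μs

Each queued packet: L/R = 328/2100000000 = 0.15619 μs.
2 queued → 0.312381 μs.
Plus remaining 32000 bits of current packet: 15.2381 μs.
Queuing delay = 15.6 μs.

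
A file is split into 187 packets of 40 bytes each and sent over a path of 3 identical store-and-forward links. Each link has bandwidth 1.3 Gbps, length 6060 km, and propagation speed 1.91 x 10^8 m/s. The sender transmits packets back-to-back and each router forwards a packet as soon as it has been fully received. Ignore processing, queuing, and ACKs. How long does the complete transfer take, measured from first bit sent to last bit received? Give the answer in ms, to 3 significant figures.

Per-hop transmission t_tx = L/R = 320/1300000000 = 0.000246154 ms.
Per-hop propagation t_prop = 6060000/191000000 = 31.7277 ms.
Pipeline fill: first packet needs 3·t_tx to clear all hops; remaining 186 packets each add one t_tx.
Total = (3+187-1)·t_tx + 3·t_prop = 189·0.000246154 + 3·31.7277 = 95.2 ms.

95.2 ms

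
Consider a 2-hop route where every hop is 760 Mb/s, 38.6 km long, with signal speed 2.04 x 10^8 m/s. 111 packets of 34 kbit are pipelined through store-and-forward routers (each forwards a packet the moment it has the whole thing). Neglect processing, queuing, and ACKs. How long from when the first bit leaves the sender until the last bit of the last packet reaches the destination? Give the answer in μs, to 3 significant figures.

5390 μs

Per-hop transmission t_tx = L/R = 34000/760000000 = 44.7368 μs.
Per-hop propagation t_prop = 38600/204000000 = 189.216 μs.
Pipeline fill: first packet needs 2·t_tx to clear all hops; remaining 110 packets each add one t_tx.
Total = (2+111-1)·t_tx + 2·t_prop = 112·44.7368 + 2·189.216 = 5390 μs.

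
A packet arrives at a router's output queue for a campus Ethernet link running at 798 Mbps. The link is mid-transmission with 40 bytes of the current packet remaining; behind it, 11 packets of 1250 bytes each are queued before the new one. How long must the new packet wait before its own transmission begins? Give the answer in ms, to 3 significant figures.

0.138 ms

Each queued packet: L/R = 10000/798000000 = 0.0125313 ms.
11 queued → 0.137845 ms.
Plus remaining 320 bits of current packet: 0.000401003 ms.
Queuing delay = 0.138 ms.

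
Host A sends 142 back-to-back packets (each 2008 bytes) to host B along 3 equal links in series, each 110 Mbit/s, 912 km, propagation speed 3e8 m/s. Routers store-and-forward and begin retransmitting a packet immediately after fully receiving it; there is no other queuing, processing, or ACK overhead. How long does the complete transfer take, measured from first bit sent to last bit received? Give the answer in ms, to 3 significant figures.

30.1 ms

Per-hop transmission t_tx = L/R = 16064/110000000 = 0.146036 ms.
Per-hop propagation t_prop = 912000/300000000 = 3.04 ms.
Pipeline fill: first packet needs 3·t_tx to clear all hops; remaining 141 packets each add one t_tx.
Total = (3+142-1)·t_tx + 3·t_prop = 144·0.146036 + 3·3.04 = 30.1 ms.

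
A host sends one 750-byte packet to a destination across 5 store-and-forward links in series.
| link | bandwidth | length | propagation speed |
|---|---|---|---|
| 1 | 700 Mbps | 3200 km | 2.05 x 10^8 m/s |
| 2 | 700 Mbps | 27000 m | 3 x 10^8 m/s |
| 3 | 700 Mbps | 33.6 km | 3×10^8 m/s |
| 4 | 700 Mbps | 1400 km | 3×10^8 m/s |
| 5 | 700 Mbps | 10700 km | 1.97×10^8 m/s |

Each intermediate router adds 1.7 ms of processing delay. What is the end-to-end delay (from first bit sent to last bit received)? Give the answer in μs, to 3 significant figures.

L = 750 × 8 = 6000 bits.
Transmission delay per hop = L/R = 6000/700000000 = 8.57143 μs; 5 hops → 42.8571 μs.
Propagation delays (d/s per hop): 15609.8, 90, 112, 4666.67, 54314.7 μs; sum = 74793.1 μs.
Processing at 4 router(s): 4 × 1.7 ms = 6800 μs.
End-to-end = 81600 μs.

81600 μs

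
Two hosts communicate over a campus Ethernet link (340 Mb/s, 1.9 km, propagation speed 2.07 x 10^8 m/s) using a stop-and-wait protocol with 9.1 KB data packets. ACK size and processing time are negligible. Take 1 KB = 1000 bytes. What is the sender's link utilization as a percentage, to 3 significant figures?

92.1 %

t_tx = L/R = 72800/340000000 = 0.000214118 s.
t_prop = 1900/2.07e+08 = 9.17874e-06 s; RTT = 1.83575e-05 s.
Cycle = t_tx + RTT = 0.000232475 s.
Utilization = t_tx / cycle = 0.000214118/0.000232475 = 92.1 %.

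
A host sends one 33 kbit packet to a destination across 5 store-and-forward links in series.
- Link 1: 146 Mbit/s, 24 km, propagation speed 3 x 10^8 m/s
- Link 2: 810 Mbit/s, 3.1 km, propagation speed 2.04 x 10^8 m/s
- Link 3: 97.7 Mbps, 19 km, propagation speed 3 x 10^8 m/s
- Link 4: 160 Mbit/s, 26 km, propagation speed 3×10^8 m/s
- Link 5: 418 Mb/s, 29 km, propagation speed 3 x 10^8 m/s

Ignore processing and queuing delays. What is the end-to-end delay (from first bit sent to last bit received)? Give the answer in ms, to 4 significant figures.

L = 33000 bits.
Transmission delays (L/R per hop): 0.226027, 0.0407407, 0.337769, 0.20625, 0.0789474 ms; sum = 0.889734 ms.
Propagation delays (d/s per hop): 0.08, 0.0151961, 0.0633333, 0.0866667, 0.0966667 ms; sum = 0.341863 ms.
End-to-end = 1.232 ms.

1.232 ms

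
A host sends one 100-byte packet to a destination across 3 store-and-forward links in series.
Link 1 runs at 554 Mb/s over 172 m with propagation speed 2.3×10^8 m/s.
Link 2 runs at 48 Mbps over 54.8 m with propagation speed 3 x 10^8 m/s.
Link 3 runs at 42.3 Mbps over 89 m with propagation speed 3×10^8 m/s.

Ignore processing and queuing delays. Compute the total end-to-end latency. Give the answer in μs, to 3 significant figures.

38.3 μs

L = 100 × 8 = 800 bits.
Transmission delays (L/R per hop): 1.44404, 16.6667, 18.9125 μs; sum = 37.0232 μs.
Propagation delays (d/s per hop): 0.747826, 0.182667, 0.296667 μs; sum = 1.22716 μs.
End-to-end = 38.3 μs.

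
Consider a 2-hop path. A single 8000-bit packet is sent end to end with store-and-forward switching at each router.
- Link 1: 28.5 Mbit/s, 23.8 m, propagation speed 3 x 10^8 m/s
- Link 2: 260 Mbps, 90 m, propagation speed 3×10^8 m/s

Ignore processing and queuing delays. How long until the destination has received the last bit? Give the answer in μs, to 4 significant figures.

311.9 μs

Transmission delays (L/R per hop): 280.702, 30.7692 μs; sum = 311.471 μs.
Propagation delays (d/s per hop): 0.0793333, 0.3 μs; sum = 0.379333 μs.
End-to-end = 311.9 μs.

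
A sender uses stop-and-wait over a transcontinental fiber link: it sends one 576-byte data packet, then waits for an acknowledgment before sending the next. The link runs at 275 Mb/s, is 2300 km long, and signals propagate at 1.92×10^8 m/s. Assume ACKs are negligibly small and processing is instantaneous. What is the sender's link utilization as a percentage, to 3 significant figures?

t_tx = L/R = 4608/275000000 = 1.67564e-05 s.
t_prop = 2300000/192000000 = 0.0119792 s; RTT = 0.0239583 s.
Cycle = t_tx + RTT = 0.0239751 s.
Utilization = t_tx / cycle = 1.67564e-05/0.0239751 = 0.0699 %.

0.0699 %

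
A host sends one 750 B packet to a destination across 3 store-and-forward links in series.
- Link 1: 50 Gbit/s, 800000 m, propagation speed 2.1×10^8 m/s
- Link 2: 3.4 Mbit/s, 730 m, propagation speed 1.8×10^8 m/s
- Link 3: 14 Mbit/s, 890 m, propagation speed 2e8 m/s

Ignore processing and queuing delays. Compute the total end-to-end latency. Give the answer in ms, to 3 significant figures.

L = 750 × 8 = 6000 bits.
Transmission delays (L/R per hop): 0.00012, 1.76471, 0.428571 ms; sum = 2.1934 ms.
Propagation delays (d/s per hop): 3.80952, 0.00405556, 0.00445 ms; sum = 3.81803 ms.
End-to-end = 6.01 ms.

6.01 ms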